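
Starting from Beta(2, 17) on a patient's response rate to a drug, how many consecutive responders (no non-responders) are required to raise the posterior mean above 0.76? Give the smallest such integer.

k = 52

After k responders and 0 non-responders the posterior is Beta(2+k, 17), with mean (2+k)/(2+17+k).
Set (2+k)/(19+k) > 0.76 and solve: k > (0.76·19 − 2)/(1 − 0.76) = 51.833.
The smallest integer exceeding 51.833 is 52, and checking k=52: (54)/(71) = 0.7606 > 0.76.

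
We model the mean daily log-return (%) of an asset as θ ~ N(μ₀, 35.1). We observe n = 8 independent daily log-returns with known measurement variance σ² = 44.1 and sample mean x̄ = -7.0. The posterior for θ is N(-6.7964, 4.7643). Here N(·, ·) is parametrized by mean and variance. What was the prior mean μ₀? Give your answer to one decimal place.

The posterior mean is a precision-weighted average: μ_n = (τ₀μ₀ + τ_data·x̄)/(τ₀+τ_data), with τ₀=1/σ₀² and τ_data=n/σ².
Here τ₀ = 1/35.1 = 0.028490 and τ_data = 8/44.1 = 0.181406, so τ_n = 0.209896.
Rearranging for μ₀: μ₀ = (μ_n·τ_n − τ_data·x̄)/τ₀ = (-6.7964·0.209896 − 0.181406·-7.0) / 0.028490 = -0.156695/0.028490 ≈ -5.5.

μ₀ = -5.5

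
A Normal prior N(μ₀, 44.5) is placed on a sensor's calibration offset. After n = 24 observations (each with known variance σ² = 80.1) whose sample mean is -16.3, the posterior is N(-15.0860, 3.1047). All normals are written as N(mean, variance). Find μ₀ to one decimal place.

μ₀ = 1.1

With known observation variance, the Normal–Normal posterior has precision τ_n = τ₀ + n/σ² and mean μ_n = (τ₀μ₀ + (n/σ²)x̄)/τ_n.
Here τ₀ = 1/44.5 = 0.022472 and τ_data = 24/80.1 = 0.299625, so τ_n = 0.322097.
Rearranging for μ₀: μ₀ = (μ_n·τ_n − τ_data·x̄)/τ₀ = (-15.0860·0.322097 − 0.299625·-16.3) / 0.022472 = 0.024732/0.022472 ≈ 1.1.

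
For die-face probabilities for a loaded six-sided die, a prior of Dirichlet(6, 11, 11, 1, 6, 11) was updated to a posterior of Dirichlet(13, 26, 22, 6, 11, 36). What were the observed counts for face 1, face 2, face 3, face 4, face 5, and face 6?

counts (7, 15, 11, 5, 5, 25)

For a Dirichlet(α) prior with multinomial counts c, the posterior is Dirichlet(α + c) componentwise.
Counts are posterior − prior componentwise: 13−6=7, 26−11=15, 22−11=11, 6−1=5, 11−6=5, 36−11=25.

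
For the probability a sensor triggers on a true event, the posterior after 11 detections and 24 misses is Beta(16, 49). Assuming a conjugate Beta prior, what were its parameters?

Under Beta–binomial conjugacy the posterior parameters are (a+s, b+f).
Subtract the data counts: 16−11=5, 49−24=25.

Beta(5, 25)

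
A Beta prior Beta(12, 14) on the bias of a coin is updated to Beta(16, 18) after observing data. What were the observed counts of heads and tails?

4 heads and 4 tails

A Beta(α, β) prior with s successes and f failures in binomial data gives a Beta(α+s, β+f) posterior.
Match parameters: s=16−12=4, f=18−14=4.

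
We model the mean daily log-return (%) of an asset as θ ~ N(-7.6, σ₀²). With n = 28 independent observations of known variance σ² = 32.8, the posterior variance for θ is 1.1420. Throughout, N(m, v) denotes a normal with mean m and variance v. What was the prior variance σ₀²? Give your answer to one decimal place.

σ₀² = 45.5

For the Normal–Normal model with known σ², precisions add: τ_n = τ₀ + n/σ².
So 1/σ₀² = 1/1.1420 − 28/32.8 = 0.875657 − 0.853659 = 0.021998.
Hence σ₀² = 1/0.021998 ≈ 45.5.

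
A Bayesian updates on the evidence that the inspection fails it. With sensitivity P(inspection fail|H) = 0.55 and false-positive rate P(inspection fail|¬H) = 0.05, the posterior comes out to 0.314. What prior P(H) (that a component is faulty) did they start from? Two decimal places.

In odds form, posterior odds = prior odds × likelihood ratio, so prior odds = posterior odds ÷ LR.
Posterior odds = 0.314/(1−0.314) = 0.4577. LR = 0.55/0.05 = 11.0000.
Prior odds = 0.4577/11.0000 = 0.0416, so P(H) = 0.0416/(1+0.0416) ≈ 0.04.

P(H) = 0.04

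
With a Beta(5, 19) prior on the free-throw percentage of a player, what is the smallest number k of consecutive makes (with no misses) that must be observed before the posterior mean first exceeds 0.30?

k = 4

After k makes and 0 misses the posterior is Beta(5+k, 19), with mean (5+k)/(5+19+k).
Set (5+k)/(24+k) > 0.30 and solve: k > (0.30·24 − 5)/(1 − 0.30) = 3.143.
The smallest integer exceeding 3.143 is 4, and checking k=4: (9)/(28) = 0.3214 > 0.30.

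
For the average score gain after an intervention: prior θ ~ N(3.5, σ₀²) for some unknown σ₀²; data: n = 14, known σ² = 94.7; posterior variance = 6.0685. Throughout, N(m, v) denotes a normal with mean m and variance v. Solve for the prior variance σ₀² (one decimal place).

Posterior precision equals prior precision plus data precision: 1/σ_n² = 1/σ₀² + n/σ².
So 1/σ₀² = 1/6.0685 − 14/94.7 = 0.164785 − 0.147835 = 0.016950.
Hence σ₀² = 1/0.016950 ≈ 59.0.

σ₀² = 59.0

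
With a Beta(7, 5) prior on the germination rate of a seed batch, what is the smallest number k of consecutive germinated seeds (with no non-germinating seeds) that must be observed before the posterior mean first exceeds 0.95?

k = 89

After k germinated seeds and 0 non-germinating seeds the posterior is Beta(7+k, 5), with mean (7+k)/(7+5+k).
Set (7+k)/(12+k) > 0.95 and solve: k > (0.95·12 − 7)/(1 − 0.95) = 88.000.
The smallest integer exceeding 88.000 is 89, and checking k=89: (96)/(101) = 0.9505 > 0.95.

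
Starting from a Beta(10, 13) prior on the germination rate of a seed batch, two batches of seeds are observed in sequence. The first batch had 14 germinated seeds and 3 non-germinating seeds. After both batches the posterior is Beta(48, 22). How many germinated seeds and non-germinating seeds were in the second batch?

24 germinated seeds and 6 non-germinating seeds

Because Beta–binomial updating is additive in the counts, the combined data contributed (α_post−α_prior, β_post−β_prior) successes and failures.
Total across both batches: 48−10=38 germinated seeds, 22−13=9 non-germinating seeds.
Subtract the first batch: 38−14=24 germinated seeds and 9−3=6 non-germinating seeds.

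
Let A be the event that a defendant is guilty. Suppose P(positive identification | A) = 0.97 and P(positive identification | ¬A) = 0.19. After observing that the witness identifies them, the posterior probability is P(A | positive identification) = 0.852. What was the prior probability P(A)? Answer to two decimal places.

P(A) = 0.53

Bayes' rule in odds form gives O(A|E) = O(A)·[P(E|A)/P(E|¬A)], hence O(A) = O(A|E)/LR.
Posterior odds = 0.852/(1−0.852) = 5.7568. LR = 0.97/0.19 = 5.1053.
Prior odds = 5.7568/5.1053 = 1.1276, so P(A) = 1.1276/(1+1.1276) ≈ 0.53.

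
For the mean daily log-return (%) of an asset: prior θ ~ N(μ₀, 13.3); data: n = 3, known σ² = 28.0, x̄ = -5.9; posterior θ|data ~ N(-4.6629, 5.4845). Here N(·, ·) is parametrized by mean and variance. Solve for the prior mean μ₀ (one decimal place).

μ₀ = -2.9

The posterior mean is a precision-weighted average: μ_n = (τ₀μ₀ + τ_data·x̄)/(τ₀+τ_data), with τ₀=1/σ₀² and τ_data=n/σ².
Here τ₀ = 1/13.3 = 0.075188 and τ_data = 3/28.0 = 0.107143, so τ_n = 0.182331.
Rearranging for μ₀: μ₀ = (μ_n·τ_n − τ_data·x̄)/τ₀ = (-4.6629·0.182331 − 0.107143·-5.9) / 0.075188 = -0.218048/0.075188 ≈ -2.9.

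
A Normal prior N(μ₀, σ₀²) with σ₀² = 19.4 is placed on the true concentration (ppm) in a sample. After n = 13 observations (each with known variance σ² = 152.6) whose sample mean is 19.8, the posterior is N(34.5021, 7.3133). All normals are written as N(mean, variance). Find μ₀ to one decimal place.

μ₀ = 58.8

With known observation variance, the Normal–Normal posterior has precision τ_n = τ₀ + n/σ² and mean μ_n = (τ₀μ₀ + (n/σ²)x̄)/τ_n.
Here τ₀ = 1/19.4 = 0.051546 and τ_data = 13/152.6 = 0.085190, so τ_n = 0.136736.
Rearranging for μ₀: μ₀ = (μ_n·τ_n − τ_data·x̄)/τ₀ = (34.5021·0.136736 − 0.085190·19.8) / 0.051546 = 3.030917/0.051546 ≈ 58.8.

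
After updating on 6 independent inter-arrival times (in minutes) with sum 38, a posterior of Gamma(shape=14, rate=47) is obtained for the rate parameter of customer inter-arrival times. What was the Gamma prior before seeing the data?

Gamma–exponential conjugacy: posterior shape = α + n, posterior rate = β + Σtᵢ.
So α = 14 − 6 = 8 and β = 47 − 38 = 9.

Gamma(shape=8, rate=9)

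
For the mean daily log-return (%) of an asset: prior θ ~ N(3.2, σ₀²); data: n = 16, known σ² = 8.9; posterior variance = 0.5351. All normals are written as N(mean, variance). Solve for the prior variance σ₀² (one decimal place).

σ₀² = 14.1

For the Normal–Normal model with known σ², precisions add: τ_n = τ₀ + n/σ².
So 1/σ₀² = 1/0.5351 − 16/8.9 = 1.868810 − 1.797753 = 0.071057.
Hence σ₀² = 1/0.071057 ≈ 14.1.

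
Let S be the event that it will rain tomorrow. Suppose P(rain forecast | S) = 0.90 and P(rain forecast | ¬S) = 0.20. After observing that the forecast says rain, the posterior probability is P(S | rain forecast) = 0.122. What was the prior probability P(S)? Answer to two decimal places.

P(S) = 0.03

Bayes' rule in odds form gives O(S|E) = O(S)·[P(E|S)/P(E|¬S)], hence O(S) = O(S|E)/LR.
Posterior odds = 0.122/(1−0.122) = 0.1390. LR = 0.90/0.20 = 4.5000.
Prior odds = 0.1390/4.5000 = 0.0309, so P(S) = 0.0309/(1+0.0309) ≈ 0.03.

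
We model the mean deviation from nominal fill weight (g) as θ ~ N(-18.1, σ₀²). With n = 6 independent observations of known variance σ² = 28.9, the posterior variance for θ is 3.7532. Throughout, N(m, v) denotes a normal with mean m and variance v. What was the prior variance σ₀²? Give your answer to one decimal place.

Posterior precision equals prior precision plus data precision: 1/σ_n² = 1/σ₀² + n/σ².
So 1/σ₀² = 1/3.7532 − 6/28.9 = 0.266439 − 0.207612 = 0.058827.
Hence σ₀² = 1/0.058827 ≈ 17.0.

σ₀² = 17.0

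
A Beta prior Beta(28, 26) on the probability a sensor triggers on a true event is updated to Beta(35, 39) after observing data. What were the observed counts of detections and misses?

A Beta(a, b) prior with s successes and f failures in binomial data gives a Beta(a+s, b+f) posterior.
So s = 35 − 28 = 7 and f = 39 − 26 = 13.

7 detections and 13 misses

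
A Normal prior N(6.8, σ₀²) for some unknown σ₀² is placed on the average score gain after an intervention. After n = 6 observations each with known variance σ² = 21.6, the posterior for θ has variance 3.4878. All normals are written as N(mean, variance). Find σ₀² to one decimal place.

For the Normal–Normal model with known σ², precisions add: τ_n = τ₀ + n/σ².
So 1/σ₀² = 1/3.4878 − 6/21.6 = 0.286714 − 0.277778 = 0.008936.
Hence σ₀² = 1/0.008936 ≈ 111.9.

σ₀² = 111.9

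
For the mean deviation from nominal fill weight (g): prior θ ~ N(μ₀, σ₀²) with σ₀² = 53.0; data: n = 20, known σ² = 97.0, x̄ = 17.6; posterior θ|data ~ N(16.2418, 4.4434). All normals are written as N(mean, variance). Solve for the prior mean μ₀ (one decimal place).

The posterior mean is a precision-weighted average: μ_n = (τ₀μ₀ + τ_data·x̄)/(τ₀+τ_data), with τ₀=1/σ₀² and τ_data=n/σ².
Here τ₀ = 1/53.0 = 0.018868 and τ_data = 20/97.0 = 0.206186, so τ_n = 0.225054.
Rearranging for μ₀: μ₀ = (μ_n·τ_n − τ_data·x̄)/τ₀ = (16.2418·0.225054 − 0.206186·17.6) / 0.018868 = 0.026408/0.018868 ≈ 1.4.

μ₀ = 1.4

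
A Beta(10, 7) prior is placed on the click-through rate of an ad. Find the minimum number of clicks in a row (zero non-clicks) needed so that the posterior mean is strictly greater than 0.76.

k = 13

After k clicks and 0 non-clicks the posterior is Beta(10+k, 7), with mean (10+k)/(10+7+k).
Set (10+k)/(17+k) > 0.76 and solve: k > (0.76·17 − 10)/(1 − 0.76) = 12.167.
The smallest integer exceeding 12.167 is 13, and checking k=13: (23)/(30) = 0.7667 > 0.76.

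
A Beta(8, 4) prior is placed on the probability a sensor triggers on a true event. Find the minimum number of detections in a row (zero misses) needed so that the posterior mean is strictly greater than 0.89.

After k detections and 0 misses the posterior is Beta(8+k, 4), with mean (8+k)/(8+4+k).
Set (8+k)/(12+k) > 0.89 and solve: k > (0.89·12 − 8)/(1 − 0.89) = 24.364.
The smallest integer exceeding 24.364 is 25, and checking k=25: (33)/(37) = 0.8919 > 0.89.

k = 25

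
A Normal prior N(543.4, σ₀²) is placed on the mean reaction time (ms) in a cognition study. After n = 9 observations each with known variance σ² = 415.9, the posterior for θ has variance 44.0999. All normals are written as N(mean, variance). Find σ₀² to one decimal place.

σ₀² = 965.3

Posterior precision equals prior precision plus data precision: 1/σ_n² = 1/σ₀² + n/σ².
So 1/σ₀² = 1/44.0999 − 9/415.9 = 0.022676 − 0.021640 = 0.001036.
Hence σ₀² = 1/0.001036 ≈ 965.3.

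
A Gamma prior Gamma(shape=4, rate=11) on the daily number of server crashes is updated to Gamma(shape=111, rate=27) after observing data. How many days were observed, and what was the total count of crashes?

Gamma–Poisson conjugacy: posterior shape = α + Σxᵢ, posterior rate = β + n.
Matching: Σxᵢ = 111 − 4 = 107 and n = 27 − 11 = 16.

n = 16 days with total 107 crashes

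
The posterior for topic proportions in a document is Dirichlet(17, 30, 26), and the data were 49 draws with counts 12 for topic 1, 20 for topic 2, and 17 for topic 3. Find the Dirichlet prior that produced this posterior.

For a Dirichlet(α) prior with multinomial counts c, the posterior is Dirichlet(α + c) componentwise.
Subtract each count from the matching posterior parameter: 17−12=5, 30−20=10, 26−17=9.

Dirichlet(5, 10, 9)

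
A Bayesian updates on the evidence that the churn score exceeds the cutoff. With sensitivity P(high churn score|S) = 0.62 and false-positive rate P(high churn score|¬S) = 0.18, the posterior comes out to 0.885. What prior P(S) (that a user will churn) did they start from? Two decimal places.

P(S) = 0.69

In odds form, posterior odds = prior odds × likelihood ratio, so prior odds = posterior odds ÷ LR.
Posterior odds = 0.885/(1−0.885) = 7.6957. LR = 0.62/0.18 = 3.4444.
Prior odds = 7.6957/3.4444 = 2.2343, so P(S) = 2.2343/(1+2.2343) ≈ 0.69.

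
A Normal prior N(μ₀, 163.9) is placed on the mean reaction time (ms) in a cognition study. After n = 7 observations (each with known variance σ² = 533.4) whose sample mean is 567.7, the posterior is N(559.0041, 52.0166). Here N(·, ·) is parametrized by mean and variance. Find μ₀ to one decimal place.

The posterior mean is a precision-weighted average: μ_n = (τ₀μ₀ + τ_data·x̄)/(τ₀+τ_data), with τ₀=1/σ₀² and τ_data=n/σ².
Here τ₀ = 1/163.9 = 0.006101 and τ_data = 7/533.4 = 0.013123, so τ_n = 0.019224.
Rearranging for μ₀: μ₀ = (μ_n·τ_n − τ_data·x̄)/τ₀ = (559.0041·0.019224 − 0.013123·567.7) / 0.006101 = 3.296368/0.006101 ≈ 540.3.

μ₀ = 540.3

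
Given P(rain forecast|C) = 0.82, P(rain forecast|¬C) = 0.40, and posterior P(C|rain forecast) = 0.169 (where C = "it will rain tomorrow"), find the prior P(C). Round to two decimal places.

P(C) = 0.09

Bayes' rule in odds form gives O(C|E) = O(C)·[P(E|C)/P(E|¬C)], hence O(C) = O(C|E)/LR.
Posterior odds = 0.169/(1−0.169) = 0.2034. LR = 0.82/0.40 = 2.0500.
Prior odds = 0.2034/2.0500 = 0.0992, so P(C) = 0.0992/(1+0.0992) ≈ 0.09.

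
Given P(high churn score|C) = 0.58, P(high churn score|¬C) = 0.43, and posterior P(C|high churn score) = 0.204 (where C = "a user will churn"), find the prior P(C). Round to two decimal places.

Bayes' rule in odds form gives O(C|E) = O(C)·[P(E|C)/P(E|¬C)], hence O(C) = O(C|E)/LR.
Posterior odds = 0.204/(1−0.204) = 0.2563. LR = 0.58/0.43 = 1.3488.
Prior odds = 0.2563/1.3488 = 0.1900, so P(C) = 0.1900/(1+0.1900) ≈ 0.16.

P(C) = 0.16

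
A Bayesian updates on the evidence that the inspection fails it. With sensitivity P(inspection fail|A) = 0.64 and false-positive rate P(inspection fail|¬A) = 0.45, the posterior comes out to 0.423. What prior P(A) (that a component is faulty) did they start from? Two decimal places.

In odds form, posterior odds = prior odds × likelihood ratio, so prior odds = posterior odds ÷ LR.
Posterior odds = 0.423/(1−0.423) = 0.7331. LR = 0.64/0.45 = 1.4222.
Prior odds = 0.7331/1.4222 = 0.5155, so P(A) = 0.5155/(1+0.5155) ≈ 0.34.

P(A) = 0.34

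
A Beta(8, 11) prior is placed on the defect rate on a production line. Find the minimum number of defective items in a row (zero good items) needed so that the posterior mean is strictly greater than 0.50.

k = 4

After k defective items and 0 good items the posterior is Beta(8+k, 11), with mean (8+k)/(8+11+k).
Set (8+k)/(19+k) > 0.50 and solve: k > (0.50·19 − 8)/(1 − 0.50) = 3.000.
The smallest integer exceeding 3.000 is 4, and checking k=4: (12)/(23) = 0.5217 > 0.50.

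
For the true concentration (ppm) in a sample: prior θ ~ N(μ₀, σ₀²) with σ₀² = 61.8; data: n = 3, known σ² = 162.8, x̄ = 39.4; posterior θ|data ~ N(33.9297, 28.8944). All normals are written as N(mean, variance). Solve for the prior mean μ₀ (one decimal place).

The posterior mean is a precision-weighted average: μ_n = (τ₀μ₀ + τ_data·x̄)/(τ₀+τ_data), with τ₀=1/σ₀² and τ_data=n/σ².
Here τ₀ = 1/61.8 = 0.016181 and τ_data = 3/162.8 = 0.018428, so τ_n = 0.034609.
Rearranging for μ₀: μ₀ = (μ_n·τ_n − τ_data·x̄)/τ₀ = (33.9297·0.034609 − 0.018428·39.4) / 0.016181 = 0.448210/0.016181 ≈ 27.7.

μ₀ = 27.7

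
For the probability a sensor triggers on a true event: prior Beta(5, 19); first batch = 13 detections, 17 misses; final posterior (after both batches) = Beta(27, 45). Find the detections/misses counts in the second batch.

9 detections and 9 misses

Sequential conjugate updates are equivalent to a single update on the pooled data, so total successes = posterior α − prior α and total failures = posterior β − prior β.
Total across both batches: 27−5=22 detections, 45−19=26 misses.
Subtract the first batch: 22−13=9 detections and 26−17=9 misses.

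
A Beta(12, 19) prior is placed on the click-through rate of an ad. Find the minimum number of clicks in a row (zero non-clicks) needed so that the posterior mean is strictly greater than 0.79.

k = 60

After k clicks and 0 non-clicks the posterior is Beta(12+k, 19), with mean (12+k)/(12+19+k).
Set (12+k)/(31+k) > 0.79 and solve: k > (0.79·31 − 12)/(1 − 0.79) = 59.476.
The smallest integer exceeding 59.476 is 60, and checking k=60: (72)/(91) = 0.7912 > 0.79.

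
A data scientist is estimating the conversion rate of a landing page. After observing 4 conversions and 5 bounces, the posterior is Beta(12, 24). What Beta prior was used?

A Beta(a, b) prior with s successes and f failures in binomial data gives a Beta(a+s, b+f) posterior.
Subtract the data counts: 12−4=8, 24−5=19.

Beta(8, 19)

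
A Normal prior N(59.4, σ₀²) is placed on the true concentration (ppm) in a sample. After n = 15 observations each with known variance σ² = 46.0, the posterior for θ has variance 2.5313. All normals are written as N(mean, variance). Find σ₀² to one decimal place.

σ₀² = 14.5

Posterior precision equals prior precision plus data precision: 1/σ_n² = 1/σ₀² + n/σ².
So 1/σ₀² = 1/2.5313 − 15/46.0 = 0.395054 − 0.326087 = 0.068967.
Hence σ₀² = 1/0.068967 ≈ 14.5.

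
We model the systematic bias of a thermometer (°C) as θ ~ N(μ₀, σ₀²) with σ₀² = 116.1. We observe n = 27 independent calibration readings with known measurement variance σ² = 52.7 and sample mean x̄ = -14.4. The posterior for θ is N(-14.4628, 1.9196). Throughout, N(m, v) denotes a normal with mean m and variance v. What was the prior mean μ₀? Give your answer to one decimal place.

μ₀ = -18.2

The posterior mean is a precision-weighted average: μ_n = (τ₀μ₀ + τ_data·x̄)/(τ₀+τ_data), with τ₀=1/σ₀² and τ_data=n/σ².
Here τ₀ = 1/116.1 = 0.008613 and τ_data = 27/52.7 = 0.512334, so τ_n = 0.520947.
Rearranging for μ₀: μ₀ = (μ_n·τ_n − τ_data·x̄)/τ₀ = (-14.4628·0.520947 − 0.512334·-14.4) / 0.008613 = -0.156743/0.008613 ≈ -18.2.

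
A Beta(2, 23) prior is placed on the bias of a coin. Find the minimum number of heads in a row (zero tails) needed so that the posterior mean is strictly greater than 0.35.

After k heads and 0 tails the posterior is Beta(2+k, 23), with mean (2+k)/(2+23+k).
Set (2+k)/(25+k) > 0.35 and solve: k > (0.35·25 − 2)/(1 − 0.35) = 10.385.
The smallest integer exceeding 10.385 is 11, and checking k=11: (13)/(36) = 0.3611 > 0.35.

k = 11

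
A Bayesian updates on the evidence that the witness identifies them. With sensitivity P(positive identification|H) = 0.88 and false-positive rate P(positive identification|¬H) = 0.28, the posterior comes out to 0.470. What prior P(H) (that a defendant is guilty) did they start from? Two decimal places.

In odds form, posterior odds = prior odds × likelihood ratio, so prior odds = posterior odds ÷ LR.
Posterior odds = 0.470/(1−0.470) = 0.8868. LR = 0.88/0.28 = 3.1429.
Prior odds = 0.8868/3.1429 = 0.2822, so P(H) = 0.2822/(1+0.2822) ≈ 0.22.

P(H) = 0.22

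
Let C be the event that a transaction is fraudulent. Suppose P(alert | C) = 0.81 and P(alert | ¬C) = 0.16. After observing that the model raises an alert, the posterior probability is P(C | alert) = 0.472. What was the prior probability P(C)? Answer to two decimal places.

In odds form, posterior odds = prior odds × likelihood ratio, so prior odds = posterior odds ÷ LR.
Posterior odds = 0.472/(1−0.472) = 0.8939. LR = 0.81/0.16 = 5.0625.
Prior odds = 0.8939/5.0625 = 0.1766, so P(C) = 0.1766/(1+0.1766) ≈ 0.15.

P(C) = 0.15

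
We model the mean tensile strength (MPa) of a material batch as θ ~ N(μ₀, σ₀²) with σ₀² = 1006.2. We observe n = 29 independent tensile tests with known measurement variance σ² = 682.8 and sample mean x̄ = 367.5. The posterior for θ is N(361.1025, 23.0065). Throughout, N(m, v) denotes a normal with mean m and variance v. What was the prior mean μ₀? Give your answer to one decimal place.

The posterior mean is a precision-weighted average: μ_n = (τ₀μ₀ + τ_data·x̄)/(τ₀+τ_data), with τ₀=1/σ₀² and τ_data=n/σ².
Here τ₀ = 1/1006.2 = 0.000994 and τ_data = 29/682.8 = 0.042472, so τ_n = 0.043466.
Rearranging for μ₀: μ₀ = (μ_n·τ_n − τ_data·x̄)/τ₀ = (361.1025·0.043466 − 0.042472·367.5) / 0.000994 = 0.087221/0.000994 ≈ 87.7.

μ₀ = 87.7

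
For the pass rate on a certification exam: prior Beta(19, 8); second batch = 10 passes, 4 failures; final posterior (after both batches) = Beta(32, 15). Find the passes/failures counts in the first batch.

3 passes and 3 failures

Sequential conjugate updates are equivalent to a single update on the pooled data, so total successes = posterior α − prior α and total failures = posterior β − prior β.
Total across both batches: 32−19=13 passes, 15−8=7 failures.
Subtract the second batch: 13−10=3 passes and 7−4=3 failures.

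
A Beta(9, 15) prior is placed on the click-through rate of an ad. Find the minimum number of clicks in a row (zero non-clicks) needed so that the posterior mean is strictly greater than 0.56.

After k clicks and 0 non-clicks the posterior is Beta(9+k, 15), with mean (9+k)/(9+15+k).
Set (9+k)/(24+k) > 0.56 and solve: k > (0.56·24 − 9)/(1 − 0.56) = 10.091.
The smallest integer exceeding 10.091 is 11.

k = 11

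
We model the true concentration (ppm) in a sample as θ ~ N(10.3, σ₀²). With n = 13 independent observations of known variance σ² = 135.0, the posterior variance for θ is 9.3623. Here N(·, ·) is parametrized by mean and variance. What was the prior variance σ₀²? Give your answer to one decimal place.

Posterior precision equals prior precision plus data precision: 1/σ_n² = 1/σ₀² + n/σ².
So 1/σ₀² = 1/9.3623 − 13/135.0 = 0.106811 − 0.096296 = 0.010515.
Hence σ₀² = 1/0.010515 ≈ 95.1.

σ₀² = 95.1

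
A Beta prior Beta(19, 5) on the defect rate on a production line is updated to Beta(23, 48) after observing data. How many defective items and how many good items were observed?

Under Beta–binomial conjugacy the posterior parameters are (a+s, b+f).
So s = 23 − 19 = 4 and f = 48 − 5 = 43.

4 defective items and 43 good items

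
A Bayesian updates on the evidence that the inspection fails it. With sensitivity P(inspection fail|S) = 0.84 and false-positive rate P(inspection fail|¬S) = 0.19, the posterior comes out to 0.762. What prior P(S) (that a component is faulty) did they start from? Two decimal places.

P(S) = 0.42

Bayes' rule in odds form gives O(S|E) = O(S)·[P(E|S)/P(E|¬S)], hence O(S) = O(S|E)/LR.
Posterior odds = 0.762/(1−0.762) = 3.2017. LR = 0.84/0.19 = 4.4211.
Prior odds = 3.2017/4.4211 = 0.7242, so P(S) = 0.7242/(1+0.7242) ≈ 0.42.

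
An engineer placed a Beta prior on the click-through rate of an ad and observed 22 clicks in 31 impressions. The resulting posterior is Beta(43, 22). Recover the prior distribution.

Beta(21, 13)

A Beta(a, b) prior with s successes and f failures in binomial data gives a Beta(a+s, b+f) posterior.
So a = 43 − 22 = 21 and b = 22 − 9 = 13.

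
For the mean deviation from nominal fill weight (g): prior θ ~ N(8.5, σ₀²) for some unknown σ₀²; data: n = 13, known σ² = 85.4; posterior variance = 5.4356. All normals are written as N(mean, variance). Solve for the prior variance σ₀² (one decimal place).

σ₀² = 31.5

Posterior precision equals prior precision plus data precision: 1/σ_n² = 1/σ₀² + n/σ².
So 1/σ₀² = 1/5.4356 − 13/85.4 = 0.183972 − 0.152225 = 0.031747.
Hence σ₀² = 1/0.031747 ≈ 31.5.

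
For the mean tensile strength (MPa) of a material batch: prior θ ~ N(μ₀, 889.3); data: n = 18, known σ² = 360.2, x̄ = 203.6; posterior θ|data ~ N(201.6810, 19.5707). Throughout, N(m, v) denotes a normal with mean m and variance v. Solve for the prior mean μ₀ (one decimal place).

The posterior mean is a precision-weighted average: μ_n = (τ₀μ₀ + τ_data·x̄)/(τ₀+τ_data), with τ₀=1/σ₀² and τ_data=n/σ².
Here τ₀ = 1/889.3 = 0.001124 and τ_data = 18/360.2 = 0.049972, so τ_n = 0.051096.
Rearranging for μ₀: μ₀ = (μ_n·τ_n − τ_data·x̄)/τ₀ = (201.6810·0.051096 − 0.049972·203.6) / 0.001124 = 0.130793/0.001124 ≈ 116.4.

μ₀ = 116.4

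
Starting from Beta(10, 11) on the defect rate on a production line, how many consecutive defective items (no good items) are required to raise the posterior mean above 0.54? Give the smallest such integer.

After k defective items and 0 good items the posterior is Beta(10+k, 11), with mean (10+k)/(10+11+k).
Set (10+k)/(21+k) > 0.54 and solve: k > (0.54·21 − 10)/(1 − 0.54) = 2.913.
The smallest integer exceeding 2.913 is 3, and checking k=3: (13)/(24) = 0.5417 > 0.54.

k = 3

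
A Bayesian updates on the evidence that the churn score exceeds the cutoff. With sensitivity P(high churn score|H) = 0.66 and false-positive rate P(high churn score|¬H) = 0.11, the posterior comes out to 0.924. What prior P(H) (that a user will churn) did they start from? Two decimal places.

Bayes' rule in odds form gives O(H|E) = O(H)·[P(E|H)/P(E|¬H)], hence O(H) = O(H|E)/LR.
Posterior odds = 0.924/(1−0.924) = 12.1579. LR = 0.66/0.11 = 6.0000.
Prior odds = 12.1579/6.0000 = 2.0263, so P(H) = 2.0263/(1+2.0263) ≈ 0.67.

P(H) = 0.67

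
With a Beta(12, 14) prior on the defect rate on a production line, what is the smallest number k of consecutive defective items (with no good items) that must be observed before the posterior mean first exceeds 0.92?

After k defective items and 0 good items the posterior is Beta(12+k, 14), with mean (12+k)/(12+14+k).
Set (12+k)/(26+k) > 0.92 and solve: k > (0.92·26 − 12)/(1 − 0.92) = 149.000.
The smallest integer exceeding 149.000 is 150.

k = 150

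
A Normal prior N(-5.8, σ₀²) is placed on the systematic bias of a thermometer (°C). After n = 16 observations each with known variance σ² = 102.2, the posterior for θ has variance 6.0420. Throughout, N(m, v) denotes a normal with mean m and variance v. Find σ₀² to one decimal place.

σ₀² = 111.7

Posterior precision equals prior precision plus data precision: 1/σ_n² = 1/σ₀² + n/σ².
So 1/σ₀² = 1/6.0420 − 16/102.2 = 0.165508 − 0.156556 = 0.008952.
Hence σ₀² = 1/0.008952 ≈ 111.7.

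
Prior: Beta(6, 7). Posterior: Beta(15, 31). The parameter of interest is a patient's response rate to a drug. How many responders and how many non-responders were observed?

Under Beta–binomial conjugacy the posterior parameters are (α+s, β+f).
So s = 15 − 6 = 9 and f = 31 − 7 = 24.

9 responders and 24 non-responders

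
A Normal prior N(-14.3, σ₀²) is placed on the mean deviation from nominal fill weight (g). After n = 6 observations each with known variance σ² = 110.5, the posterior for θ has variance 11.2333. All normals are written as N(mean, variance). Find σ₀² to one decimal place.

σ₀² = 28.8

For the Normal–Normal model with known σ², precisions add: τ_n = τ₀ + n/σ².
So 1/σ₀² = 1/11.2333 − 6/110.5 = 0.089021 − 0.054299 = 0.034722.
Hence σ₀² = 1/0.034722 ≈ 28.8.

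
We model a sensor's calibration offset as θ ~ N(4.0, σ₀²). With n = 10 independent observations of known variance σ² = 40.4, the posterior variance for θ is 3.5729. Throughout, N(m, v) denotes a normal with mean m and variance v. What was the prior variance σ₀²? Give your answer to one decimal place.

σ₀² = 30.9

Posterior precision equals prior precision plus data precision: 1/σ_n² = 1/σ₀² + n/σ².
So 1/σ₀² = 1/3.5729 − 10/40.4 = 0.279885 − 0.247525 = 0.032360.
Hence σ₀² = 1/0.032360 ≈ 30.9.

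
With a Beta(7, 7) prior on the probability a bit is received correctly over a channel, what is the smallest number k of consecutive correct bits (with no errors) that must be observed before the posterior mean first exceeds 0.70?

After k correct bits and 0 errors the posterior is Beta(7+k, 7), with mean (7+k)/(7+7+k).
Set (7+k)/(14+k) > 0.70 and solve: k > (0.70·14 − 7)/(1 − 0.70) = 9.333.
The smallest integer exceeding 9.333 is 10.

k = 10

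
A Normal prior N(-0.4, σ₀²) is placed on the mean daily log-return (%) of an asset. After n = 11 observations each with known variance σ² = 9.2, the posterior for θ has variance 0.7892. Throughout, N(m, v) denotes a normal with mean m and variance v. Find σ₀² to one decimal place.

σ₀² = 14.0

Posterior precision equals prior precision plus data precision: 1/σ_n² = 1/σ₀² + n/σ².
So 1/σ₀² = 1/0.7892 − 11/9.2 = 1.267106 − 1.195652 = 0.071454.
Hence σ₀² = 1/0.071454 ≈ 14.0.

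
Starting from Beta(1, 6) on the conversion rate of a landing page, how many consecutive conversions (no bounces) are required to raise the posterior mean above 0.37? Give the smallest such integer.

After k conversions and 0 bounces the posterior is Beta(1+k, 6), with mean (1+k)/(1+6+k).
Set (1+k)/(7+k) > 0.37 and solve: k > (0.37·7 − 1)/(1 − 0.37) = 2.524.
The smallest integer exceeding 2.524 is 3.

k = 3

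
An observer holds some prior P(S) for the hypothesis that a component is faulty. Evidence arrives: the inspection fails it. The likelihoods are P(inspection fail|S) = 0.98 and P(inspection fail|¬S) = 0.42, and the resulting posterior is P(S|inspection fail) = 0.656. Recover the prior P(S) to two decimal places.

P(S) = 0.45

In odds form, posterior odds = prior odds × likelihood ratio, so prior odds = posterior odds ÷ LR.
Posterior odds = 0.656/(1−0.656) = 1.9070. LR = 0.98/0.42 = 2.3333.
Prior odds = 1.9070/2.3333 = 0.8173, so P(S) = 0.8173/(1+0.8173) ≈ 0.45.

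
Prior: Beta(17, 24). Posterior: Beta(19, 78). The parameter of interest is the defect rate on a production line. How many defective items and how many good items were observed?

Beta is conjugate to the binomial likelihood: posterior = Beta(a+s, b+f).
So s = 19 − 17 = 2 and f = 78 − 24 = 54.

2 defective items and 54 good items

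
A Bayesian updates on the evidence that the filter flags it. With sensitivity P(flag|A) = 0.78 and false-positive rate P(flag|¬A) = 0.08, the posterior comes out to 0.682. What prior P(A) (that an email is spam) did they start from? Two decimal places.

P(A) = 0.18

Bayes' rule in odds form gives O(A|E) = O(A)·[P(E|A)/P(E|¬A)], hence O(A) = O(A|E)/LR.
Posterior odds = 0.682/(1−0.682) = 2.1447. LR = 0.78/0.08 = 9.7500.
Prior odds = 2.1447/9.7500 = 0.2200, so P(A) = 0.2200/(1+0.2200) ≈ 0.18.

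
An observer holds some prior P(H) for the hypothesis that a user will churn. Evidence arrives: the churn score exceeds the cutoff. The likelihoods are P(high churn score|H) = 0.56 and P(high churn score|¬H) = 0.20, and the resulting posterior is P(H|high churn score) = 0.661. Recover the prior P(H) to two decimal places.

Bayes' rule in odds form gives O(H|E) = O(H)·[P(E|H)/P(E|¬H)], hence O(H) = O(H|E)/LR.
Posterior odds = 0.661/(1−0.661) = 1.9499. LR = 0.56/0.20 = 2.8000.
Prior odds = 1.9499/2.8000 = 0.6964, so P(H) = 0.6964/(1+0.6964) ≈ 0.41.

P(H) = 0.41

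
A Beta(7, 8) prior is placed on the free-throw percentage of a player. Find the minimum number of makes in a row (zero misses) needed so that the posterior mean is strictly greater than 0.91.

After k makes and 0 misses the posterior is Beta(7+k, 8), with mean (7+k)/(7+8+k).
Set (7+k)/(15+k) > 0.91 and solve: k > (0.91·15 − 7)/(1 − 0.91) = 73.889.
The smallest integer exceeding 73.889 is 74.

k = 74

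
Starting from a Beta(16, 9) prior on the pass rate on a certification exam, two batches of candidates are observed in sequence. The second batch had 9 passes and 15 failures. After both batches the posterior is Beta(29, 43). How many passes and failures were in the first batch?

4 passes and 19 failures

Sequential conjugate updates are equivalent to a single update on the pooled data, so total successes = posterior α − prior α and total failures = posterior β − prior β.
Total across both batches: 29−16=13 passes, 43−9=34 failures.
Subtract the second batch: 13−9=4 passes and 34−15=19 failures.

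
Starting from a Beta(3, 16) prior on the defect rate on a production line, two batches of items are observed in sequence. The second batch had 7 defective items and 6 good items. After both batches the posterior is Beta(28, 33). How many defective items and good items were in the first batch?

Sequential conjugate updates are equivalent to a single update on the pooled data, so total successes = posterior α − prior α and total failures = posterior β − prior β.
Total across both batches: 28−3=25 defective items, 33−16=17 good items.
Subtract the second batch: 25−7=18 defective items and 17−6=11 good items.

18 defective items and 11 good items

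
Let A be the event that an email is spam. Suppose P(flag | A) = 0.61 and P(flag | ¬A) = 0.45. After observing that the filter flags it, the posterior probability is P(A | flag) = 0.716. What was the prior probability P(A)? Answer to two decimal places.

P(A) = 0.65

Bayes' rule in odds form gives O(A|E) = O(A)·[P(E|A)/P(E|¬A)], hence O(A) = O(A|E)/LR.
Posterior odds = 0.716/(1−0.716) = 2.5211. LR = 0.61/0.45 = 1.3556.
Prior odds = 2.5211/1.3556 = 1.8598, so P(A) = 1.8598/(1+1.8598) ≈ 0.65.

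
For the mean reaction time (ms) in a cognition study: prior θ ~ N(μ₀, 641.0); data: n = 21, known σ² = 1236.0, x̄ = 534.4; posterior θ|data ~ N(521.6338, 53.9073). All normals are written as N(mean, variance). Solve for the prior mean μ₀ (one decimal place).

μ₀ = 382.6

With known observation variance, the Normal–Normal posterior has precision τ_n = τ₀ + n/σ² and mean μ_n = (τ₀μ₀ + (n/σ²)x̄)/τ_n.
Here τ₀ = 1/641.0 = 0.001560 and τ_data = 21/1236.0 = 0.016990, so τ_n = 0.018550.
Rearranging for μ₀: μ₀ = (μ_n·τ_n − τ_data·x̄)/τ₀ = (521.6338·0.018550 − 0.016990·534.4) / 0.001560 = 0.596851/0.001560 ≈ 382.6.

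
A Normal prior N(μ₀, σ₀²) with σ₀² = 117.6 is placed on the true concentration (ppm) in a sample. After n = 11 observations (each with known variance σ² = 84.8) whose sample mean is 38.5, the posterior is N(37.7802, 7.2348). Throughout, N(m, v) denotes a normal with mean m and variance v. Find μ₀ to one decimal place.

With known observation variance, the Normal–Normal posterior has precision τ_n = τ₀ + n/σ² and mean μ_n = (τ₀μ₀ + (n/σ²)x̄)/τ_n.
Here τ₀ = 1/117.6 = 0.008503 and τ_data = 11/84.8 = 0.129717, so τ_n = 0.138220.
Rearranging for μ₀: μ₀ = (μ_n·τ_n − τ_data·x̄)/τ₀ = (37.7802·0.138220 − 0.129717·38.5) / 0.008503 = 0.227875/0.008503 ≈ 26.8.

μ₀ = 26.8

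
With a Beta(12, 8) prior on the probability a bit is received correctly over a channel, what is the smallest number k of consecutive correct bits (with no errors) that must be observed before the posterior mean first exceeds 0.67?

After k correct bits and 0 errors the posterior is Beta(12+k, 8), with mean (12+k)/(12+8+k).
Set (12+k)/(20+k) > 0.67 and solve: k > (0.67·20 − 12)/(1 − 0.67) = 4.242.
The smallest integer exceeding 4.242 is 5.

k = 5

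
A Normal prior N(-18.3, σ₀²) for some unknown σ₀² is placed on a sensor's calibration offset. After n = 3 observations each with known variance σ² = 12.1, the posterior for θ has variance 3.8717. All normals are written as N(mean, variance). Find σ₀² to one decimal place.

For the Normal–Normal model with known σ², precisions add: τ_n = τ₀ + n/σ².
So 1/σ₀² = 1/3.8717 − 3/12.1 = 0.258284 − 0.247934 = 0.010350.
Hence σ₀² = 1/0.010350 ≈ 96.6.

σ₀² = 96.6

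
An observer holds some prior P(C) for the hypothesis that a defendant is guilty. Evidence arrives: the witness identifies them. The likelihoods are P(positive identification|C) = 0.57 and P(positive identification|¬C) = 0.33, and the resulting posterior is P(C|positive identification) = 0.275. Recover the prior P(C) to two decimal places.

In odds form, posterior odds = prior odds × likelihood ratio, so prior odds = posterior odds ÷ LR.
Posterior odds = 0.275/(1−0.275) = 0.3793. LR = 0.57/0.33 = 1.7273.
Prior odds = 0.3793/1.7273 = 0.2196, so P(C) = 0.2196/(1+0.2196) ≈ 0.18.

P(C) = 0.18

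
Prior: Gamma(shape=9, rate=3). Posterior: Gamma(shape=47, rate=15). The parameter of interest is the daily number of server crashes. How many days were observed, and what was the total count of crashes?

n = 12 days with total 38 crashes

A Gamma(α, β) prior (rate parametrization) on a Poisson rate with n observations summing to S gives posterior Gamma(α+S, β+n).
Matching: Σxᵢ = 47 − 9 = 38 and n = 15 − 3 = 12.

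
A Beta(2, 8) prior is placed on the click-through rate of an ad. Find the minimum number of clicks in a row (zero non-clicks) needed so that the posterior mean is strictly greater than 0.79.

After k clicks and 0 non-clicks the posterior is Beta(2+k, 8), with mean (2+k)/(2+8+k).
Set (2+k)/(10+k) > 0.79 and solve: k > (0.79·10 − 2)/(1 − 0.79) = 28.095.
The smallest integer exceeding 28.095 is 29, and checking k=29: (31)/(39) = 0.7949 > 0.79.

k = 29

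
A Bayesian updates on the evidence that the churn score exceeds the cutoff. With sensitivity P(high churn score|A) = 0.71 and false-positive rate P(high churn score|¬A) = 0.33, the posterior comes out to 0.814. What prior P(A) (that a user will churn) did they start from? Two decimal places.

P(A) = 0.67

Bayes' rule in odds form gives O(A|E) = O(A)·[P(E|A)/P(E|¬A)], hence O(A) = O(A|E)/LR.
Posterior odds = 0.814/(1−0.814) = 4.3763. LR = 0.71/0.33 = 2.1515.
Prior odds = 4.3763/2.1515 = 2.0341, so P(A) = 2.0341/(1+2.0341) ≈ 0.67.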